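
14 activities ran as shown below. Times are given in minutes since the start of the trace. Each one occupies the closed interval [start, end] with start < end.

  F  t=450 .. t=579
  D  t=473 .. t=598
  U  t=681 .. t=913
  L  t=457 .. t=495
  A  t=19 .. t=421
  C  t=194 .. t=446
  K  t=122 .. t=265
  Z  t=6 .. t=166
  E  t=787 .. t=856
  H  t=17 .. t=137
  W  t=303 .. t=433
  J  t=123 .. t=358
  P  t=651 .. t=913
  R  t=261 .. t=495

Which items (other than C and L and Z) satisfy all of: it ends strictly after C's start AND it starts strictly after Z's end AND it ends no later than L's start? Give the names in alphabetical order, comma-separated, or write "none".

W

Conditions: its end is strictly after C's start (X.end > t=194) AND its start is strictly after Z's end (X.start > t=166) AND its end is no later than L's start (X.end <= t=457).
A: end t=421 > t=194? ✓; start t=19 > t=166? ✗; end t=421 <= t=457? ✓ → no.
D: end t=598 > t=194? ✓; start t=473 > t=166? ✓; end t=598 <= t=457? ✗ → no.
E: end t=856 > t=194? ✓; start t=787 > t=166? ✓; end t=856 <= t=457? ✗ → no.
F: end t=579 > t=194? ✓; start t=450 > t=166? ✓; end t=579 <= t=457? ✗ → no.
H: end t=137 > t=194? ✗; start t=17 > t=166? ✗; end t=137 <= t=457? ✓ → no.
J: end t=358 > t=194? ✓; start t=123 > t=166? ✗; end t=358 <= t=457? ✓ → no.
K: end t=265 > t=194? ✓; start t=122 > t=166? ✗; end t=265 <= t=457? ✓ → no.
P: end t=913 > t=194? ✓; start t=651 > t=166? ✓; end t=913 <= t=457? ✗ → no.
R: end t=495 > t=194? ✓; start t=261 > t=166? ✓; end t=495 <= t=457? ✗ → no.
U: end t=913 > t=194? ✓; start t=681 > t=166? ✓; end t=913 <= t=457? ✗ → no.
W: end t=433 > t=194? ✓; start t=303 > t=166? ✓; end t=433 <= t=457? ✓ → yes.
Result: W.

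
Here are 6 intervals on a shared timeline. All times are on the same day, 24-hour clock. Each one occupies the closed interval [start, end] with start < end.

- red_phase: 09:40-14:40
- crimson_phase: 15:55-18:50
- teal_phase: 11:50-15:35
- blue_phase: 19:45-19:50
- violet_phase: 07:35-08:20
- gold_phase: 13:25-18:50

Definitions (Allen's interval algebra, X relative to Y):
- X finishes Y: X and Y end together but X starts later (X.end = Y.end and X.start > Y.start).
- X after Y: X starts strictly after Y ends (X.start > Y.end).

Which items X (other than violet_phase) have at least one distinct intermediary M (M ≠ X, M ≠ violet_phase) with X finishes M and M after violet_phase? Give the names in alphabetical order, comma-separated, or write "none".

crimson_phase

Target violet_phase = [07:35, 08:20].
Intermediaries M with M after violet_phase: blue_phase, crimson_phase, gold_phase, red_phase, teal_phase.
Via blue_phase — items with X finishes blue_phase: none.
Via crimson_phase — items with X finishes crimson_phase: none.
Via gold_phase — items with X finishes gold_phase: crimson_phase.
Via red_phase — items with X finishes red_phase: none.
Via teal_phase — items with X finishes teal_phase: none.
Union: crimson_phase.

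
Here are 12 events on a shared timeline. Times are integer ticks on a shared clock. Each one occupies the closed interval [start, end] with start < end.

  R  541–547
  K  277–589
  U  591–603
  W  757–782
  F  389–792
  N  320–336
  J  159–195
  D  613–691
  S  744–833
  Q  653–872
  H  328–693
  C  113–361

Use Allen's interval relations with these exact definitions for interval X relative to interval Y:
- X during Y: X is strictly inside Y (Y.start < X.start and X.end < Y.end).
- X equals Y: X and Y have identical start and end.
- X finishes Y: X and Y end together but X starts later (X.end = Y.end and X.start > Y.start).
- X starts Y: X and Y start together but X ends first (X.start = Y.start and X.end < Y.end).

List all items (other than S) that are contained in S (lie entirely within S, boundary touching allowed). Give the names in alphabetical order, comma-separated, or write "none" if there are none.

Target S = [744, 833].
C [113, 361] → before → no.
D [613, 691] → before → no.
F [389, 792] → overlaps → no.
H [328, 693] → before → no.
J [159, 195] → before → no.
K [277, 589] → before → no.
N [320, 336] → before → no.
Q [653, 872] → contains → no.
R [541, 547] → before → no.
U [591, 603] → before → no.
W [757, 782] → during → yes.
Result: W.

W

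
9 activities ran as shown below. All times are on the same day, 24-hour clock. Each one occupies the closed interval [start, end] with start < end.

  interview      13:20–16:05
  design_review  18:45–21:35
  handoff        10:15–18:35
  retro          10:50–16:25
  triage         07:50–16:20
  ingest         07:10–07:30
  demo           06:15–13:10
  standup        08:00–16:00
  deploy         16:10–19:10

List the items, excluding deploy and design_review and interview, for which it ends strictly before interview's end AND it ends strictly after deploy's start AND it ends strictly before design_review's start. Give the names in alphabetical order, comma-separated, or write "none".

Conditions: its end is strictly before interview's end (X.end < 16:05) AND its end is strictly after deploy's start (X.end > 16:10) AND its end is strictly before design_review's start (X.end < 18:45).
demo: end 13:10 < 16:05? ✓; end 13:10 > 16:10? ✗; end 13:10 < 18:45? ✓ → no.
handoff: end 18:35 < 16:05? ✗; end 18:35 > 16:10? ✓; end 18:35 < 18:45? ✓ → no.
ingest: end 07:30 < 16:05? ✓; end 07:30 > 16:10? ✗; end 07:30 < 18:45? ✓ → no.
retro: end 16:25 < 16:05? ✗; end 16:25 > 16:10? ✓; end 16:25 < 18:45? ✓ → no.
standup: end 16:00 < 16:05? ✓; end 16:00 > 16:10? ✗; end 16:00 < 18:45? ✓ → no.
triage: end 16:20 < 16:05? ✗; end 16:20 > 16:10? ✓; end 16:20 < 18:45? ✓ → no.
Result: none.

none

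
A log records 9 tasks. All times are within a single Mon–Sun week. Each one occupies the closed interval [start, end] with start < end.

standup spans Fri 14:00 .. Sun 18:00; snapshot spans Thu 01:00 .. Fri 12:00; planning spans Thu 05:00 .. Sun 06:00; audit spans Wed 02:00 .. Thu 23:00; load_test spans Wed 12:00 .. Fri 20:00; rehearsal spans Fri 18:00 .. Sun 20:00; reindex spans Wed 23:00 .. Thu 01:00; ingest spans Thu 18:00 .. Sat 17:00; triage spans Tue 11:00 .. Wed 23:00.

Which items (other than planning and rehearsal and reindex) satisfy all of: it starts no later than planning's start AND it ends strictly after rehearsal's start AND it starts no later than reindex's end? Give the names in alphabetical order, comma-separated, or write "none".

load_test

Conditions: its start is no later than planning's start (X.start <= Thu 05:00) AND its end is strictly after rehearsal's start (X.end > Fri 18:00) AND its start is no later than reindex's end (X.start <= Thu 01:00).
audit: start Wed 02:00 <= Thu 05:00? ✓; end Thu 23:00 > Fri 18:00? ✗; start Wed 02:00 <= Thu 01:00? ✓ → no.
ingest: start Thu 18:00 <= Thu 05:00? ✗; end Sat 17:00 > Fri 18:00? ✓; start Thu 18:00 <= Thu 01:00? ✗ → no.
load_test: start Wed 12:00 <= Thu 05:00? ✓; end Fri 20:00 > Fri 18:00? ✓; start Wed 12:00 <= Thu 01:00? ✓ → yes.
snapshot: start Thu 01:00 <= Thu 05:00? ✓; end Fri 12:00 > Fri 18:00? ✗; start Thu 01:00 <= Thu 01:00? ✓ → no.
standup: start Fri 14:00 <= Thu 05:00? ✗; end Sun 18:00 > Fri 18:00? ✓; start Fri 14:00 <= Thu 01:00? ✗ → no.
triage: start Tue 11:00 <= Thu 05:00? ✓; end Wed 23:00 > Fri 18:00? ✗; start Tue 11:00 <= Thu 01:00? ✓ → no.
Result: load_test.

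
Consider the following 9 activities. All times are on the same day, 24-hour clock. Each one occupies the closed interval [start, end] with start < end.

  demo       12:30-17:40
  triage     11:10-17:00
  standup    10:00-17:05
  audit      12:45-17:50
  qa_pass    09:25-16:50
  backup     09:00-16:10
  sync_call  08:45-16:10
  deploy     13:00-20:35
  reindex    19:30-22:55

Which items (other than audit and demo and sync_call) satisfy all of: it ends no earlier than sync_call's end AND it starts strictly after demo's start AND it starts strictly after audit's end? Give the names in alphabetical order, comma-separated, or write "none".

reindex

Conditions: its end is no earlier than sync_call's end (X.end >= 16:10) AND its start is strictly after demo's start (X.start > 12:30) AND its start is strictly after audit's end (X.start > 17:50).
backup: end 16:10 >= 16:10? ✓; start 09:00 > 12:30? ✗; start 09:00 > 17:50? ✗ → no.
deploy: end 20:35 >= 16:10? ✓; start 13:00 > 12:30? ✓; start 13:00 > 17:50? ✗ → no.
qa_pass: end 16:50 >= 16:10? ✓; start 09:25 > 12:30? ✗; start 09:25 > 17:50? ✗ → no.
reindex: end 22:55 >= 16:10? ✓; start 19:30 > 12:30? ✓; start 19:30 > 17:50? ✓ → yes.
standup: end 17:05 >= 16:10? ✓; start 10:00 > 12:30? ✗; start 10:00 > 17:50? ✗ → no.
triage: end 17:00 >= 16:10? ✓; start 11:10 > 12:30? ✗; start 11:10 > 17:50? ✗ → no.
Result: reindex.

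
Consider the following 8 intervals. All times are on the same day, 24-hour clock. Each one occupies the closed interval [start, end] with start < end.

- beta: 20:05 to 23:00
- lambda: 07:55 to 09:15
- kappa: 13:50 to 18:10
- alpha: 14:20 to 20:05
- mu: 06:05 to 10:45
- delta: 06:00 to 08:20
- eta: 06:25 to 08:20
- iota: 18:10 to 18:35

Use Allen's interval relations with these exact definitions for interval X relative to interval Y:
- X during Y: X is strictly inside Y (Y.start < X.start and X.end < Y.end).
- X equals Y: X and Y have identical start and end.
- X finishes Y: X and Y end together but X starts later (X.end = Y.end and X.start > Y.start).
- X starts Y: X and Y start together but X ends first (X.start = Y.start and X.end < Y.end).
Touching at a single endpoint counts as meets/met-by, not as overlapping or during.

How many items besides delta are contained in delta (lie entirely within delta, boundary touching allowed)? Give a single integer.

Target delta = [06:00, 08:20].
alpha [14:20, 20:05] → after → no.
beta [20:05, 23:00] → after → no.
eta [06:25, 08:20] → finishes → counts.
iota [18:10, 18:35] → after → no.
kappa [13:50, 18:10] → after → no.
lambda [07:55, 09:15] → overlapped-by → no.
mu [06:05, 10:45] → overlapped-by → no.
Total: 1.

1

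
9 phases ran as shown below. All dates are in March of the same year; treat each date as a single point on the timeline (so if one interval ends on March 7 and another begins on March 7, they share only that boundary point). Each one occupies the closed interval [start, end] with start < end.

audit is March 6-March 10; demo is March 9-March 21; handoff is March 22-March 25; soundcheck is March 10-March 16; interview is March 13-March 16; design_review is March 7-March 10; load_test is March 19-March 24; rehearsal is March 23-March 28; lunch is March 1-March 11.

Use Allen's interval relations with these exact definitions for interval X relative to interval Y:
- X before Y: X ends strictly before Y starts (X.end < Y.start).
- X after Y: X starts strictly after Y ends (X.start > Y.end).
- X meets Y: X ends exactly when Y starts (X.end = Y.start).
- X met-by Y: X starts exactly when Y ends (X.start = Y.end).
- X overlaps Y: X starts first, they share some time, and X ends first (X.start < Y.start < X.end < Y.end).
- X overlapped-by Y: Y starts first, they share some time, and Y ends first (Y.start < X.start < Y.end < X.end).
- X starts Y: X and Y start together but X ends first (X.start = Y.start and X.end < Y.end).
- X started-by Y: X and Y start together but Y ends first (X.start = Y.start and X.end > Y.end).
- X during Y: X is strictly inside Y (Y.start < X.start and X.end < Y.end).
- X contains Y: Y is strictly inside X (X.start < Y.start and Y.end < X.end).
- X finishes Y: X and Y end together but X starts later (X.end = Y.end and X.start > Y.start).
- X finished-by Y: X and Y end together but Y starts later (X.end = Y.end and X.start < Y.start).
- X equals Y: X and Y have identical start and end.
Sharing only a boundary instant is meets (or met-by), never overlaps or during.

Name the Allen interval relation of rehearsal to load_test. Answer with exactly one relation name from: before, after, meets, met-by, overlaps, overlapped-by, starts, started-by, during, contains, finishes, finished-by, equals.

overlapped-by

rehearsal = [March 23, March 28]; load_test = [March 19, March 24].
Compare endpoints: rehearsal.start > load_test.start, rehearsal.start < load_test.end, rehearsal.end > load_test.start, rehearsal.end > load_test.end.
That pattern is 'overlapped-by'.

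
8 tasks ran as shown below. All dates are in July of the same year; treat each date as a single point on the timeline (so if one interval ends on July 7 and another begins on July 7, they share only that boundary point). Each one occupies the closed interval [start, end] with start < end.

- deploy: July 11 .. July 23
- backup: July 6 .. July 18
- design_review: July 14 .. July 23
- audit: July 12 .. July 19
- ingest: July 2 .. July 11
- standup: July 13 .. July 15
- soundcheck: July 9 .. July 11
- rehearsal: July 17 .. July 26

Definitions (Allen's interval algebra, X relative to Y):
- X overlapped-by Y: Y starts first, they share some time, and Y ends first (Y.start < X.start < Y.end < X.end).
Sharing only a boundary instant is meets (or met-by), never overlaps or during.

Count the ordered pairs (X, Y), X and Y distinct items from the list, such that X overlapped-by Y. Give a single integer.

Checking all 56 ordered pairs for relation 'overlapped-by'; matching pairs in alphabetical order:
(audit, backup): audit overlapped-by backup ✓
(backup, ingest): backup overlapped-by ingest ✓
(deploy, backup): deploy overlapped-by backup ✓
(design_review, audit): design_review overlapped-by audit ✓
(design_review, backup): design_review overlapped-by backup ✓
(design_review, standup): design_review overlapped-by standup ✓
(rehearsal, audit): rehearsal overlapped-by audit ✓
(rehearsal, backup): rehearsal overlapped-by backup ✓
(rehearsal, deploy): rehearsal overlapped-by deploy ✓
(rehearsal, design_review): rehearsal overlapped-by design_review ✓
Count: 10.

10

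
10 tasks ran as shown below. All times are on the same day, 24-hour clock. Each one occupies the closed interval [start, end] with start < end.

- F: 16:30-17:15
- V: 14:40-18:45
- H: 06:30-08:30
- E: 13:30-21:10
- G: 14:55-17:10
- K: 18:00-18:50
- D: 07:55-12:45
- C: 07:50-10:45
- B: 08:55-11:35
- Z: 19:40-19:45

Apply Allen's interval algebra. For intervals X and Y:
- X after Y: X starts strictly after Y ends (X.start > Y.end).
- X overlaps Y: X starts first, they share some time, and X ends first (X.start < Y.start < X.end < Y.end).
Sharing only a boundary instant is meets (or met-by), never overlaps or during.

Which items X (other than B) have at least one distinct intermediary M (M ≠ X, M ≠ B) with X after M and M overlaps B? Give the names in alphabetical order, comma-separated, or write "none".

Target B = [08:55, 11:35].
Intermediaries M with M overlaps B: C.
Via C — items with X after C: E, F, G, K, V, Z.
Union: E, F, G, K, V, Z.

E, F, G, K, V, Z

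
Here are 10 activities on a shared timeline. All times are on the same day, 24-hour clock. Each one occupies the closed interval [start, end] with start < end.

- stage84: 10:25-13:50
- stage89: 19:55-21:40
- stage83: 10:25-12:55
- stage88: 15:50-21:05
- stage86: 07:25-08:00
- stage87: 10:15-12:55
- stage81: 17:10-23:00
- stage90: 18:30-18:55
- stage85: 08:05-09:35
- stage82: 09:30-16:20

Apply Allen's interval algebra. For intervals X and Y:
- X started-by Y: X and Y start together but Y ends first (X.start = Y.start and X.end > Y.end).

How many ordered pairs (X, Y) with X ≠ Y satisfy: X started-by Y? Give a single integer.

1

Checking all 90 ordered pairs for relation 'started-by'; matching pairs in alphabetical order:
(stage84, stage83): stage84 started-by stage83 ✓
Count: 1.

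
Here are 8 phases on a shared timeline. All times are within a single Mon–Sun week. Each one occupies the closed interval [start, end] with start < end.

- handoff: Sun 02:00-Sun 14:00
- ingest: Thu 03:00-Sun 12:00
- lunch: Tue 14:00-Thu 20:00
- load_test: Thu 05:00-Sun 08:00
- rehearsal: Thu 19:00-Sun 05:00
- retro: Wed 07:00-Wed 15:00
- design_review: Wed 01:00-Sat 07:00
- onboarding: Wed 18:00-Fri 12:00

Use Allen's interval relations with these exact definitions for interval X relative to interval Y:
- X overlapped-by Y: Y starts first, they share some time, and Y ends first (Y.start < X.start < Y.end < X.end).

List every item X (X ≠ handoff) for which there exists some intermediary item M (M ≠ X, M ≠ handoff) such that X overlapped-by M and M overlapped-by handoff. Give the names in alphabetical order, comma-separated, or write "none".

none

Target handoff = [Sun 02:00, Sun 14:00].
Intermediaries M with M overlapped-by handoff: none.
Union: none.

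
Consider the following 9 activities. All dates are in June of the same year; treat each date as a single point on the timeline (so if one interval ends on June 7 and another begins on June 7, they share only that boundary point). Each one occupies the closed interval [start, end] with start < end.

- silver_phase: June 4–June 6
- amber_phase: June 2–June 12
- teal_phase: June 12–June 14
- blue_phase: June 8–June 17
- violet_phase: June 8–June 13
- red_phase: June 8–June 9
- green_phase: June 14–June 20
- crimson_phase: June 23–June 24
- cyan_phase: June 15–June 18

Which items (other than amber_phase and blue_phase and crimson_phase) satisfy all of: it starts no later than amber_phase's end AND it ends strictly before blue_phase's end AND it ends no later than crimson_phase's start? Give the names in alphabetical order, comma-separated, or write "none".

red_phase, silver_phase, teal_phase, violet_phase

Conditions: its start is no later than amber_phase's end (X.start <= June 12) AND its end is strictly before blue_phase's end (X.end < June 17) AND its end is no later than crimson_phase's start (X.end <= June 23).
cyan_phase: start June 15 <= June 12? ✗; end June 18 < June 17? ✗; end June 18 <= June 23? ✓ → no.
green_phase: start June 14 <= June 12? ✗; end June 20 < June 17? ✗; end June 20 <= June 23? ✓ → no.
red_phase: start June 8 <= June 12? ✓; end June 9 < June 17? ✓; end June 9 <= June 23? ✓ → yes.
silver_phase: start June 4 <= June 12? ✓; end June 6 < June 17? ✓; end June 6 <= June 23? ✓ → yes.
teal_phase: start June 12 <= June 12? ✓; end June 14 < June 17? ✓; end June 14 <= June 23? ✓ → yes.
violet_phase: start June 8 <= June 12? ✓; end June 13 < June 17? ✓; end June 13 <= June 23? ✓ → yes.
Result: red_phase, silver_phase, teal_phase, violet_phase.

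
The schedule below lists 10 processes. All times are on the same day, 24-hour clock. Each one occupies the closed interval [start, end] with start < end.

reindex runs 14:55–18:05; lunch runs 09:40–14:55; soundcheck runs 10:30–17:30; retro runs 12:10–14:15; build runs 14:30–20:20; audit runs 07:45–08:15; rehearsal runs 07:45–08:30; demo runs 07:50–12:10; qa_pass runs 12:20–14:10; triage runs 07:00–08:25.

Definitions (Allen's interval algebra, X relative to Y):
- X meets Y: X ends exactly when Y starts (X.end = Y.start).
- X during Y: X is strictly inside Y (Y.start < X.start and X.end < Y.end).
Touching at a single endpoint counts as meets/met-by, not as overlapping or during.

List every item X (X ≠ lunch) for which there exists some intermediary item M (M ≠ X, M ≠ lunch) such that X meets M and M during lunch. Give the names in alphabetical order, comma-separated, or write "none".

Target lunch = [09:40, 14:55].
Intermediaries M with M during lunch: qa_pass, retro.
Via qa_pass — items with X meets qa_pass: none.
Via retro — items with X meets retro: demo.
Union: demo.

demo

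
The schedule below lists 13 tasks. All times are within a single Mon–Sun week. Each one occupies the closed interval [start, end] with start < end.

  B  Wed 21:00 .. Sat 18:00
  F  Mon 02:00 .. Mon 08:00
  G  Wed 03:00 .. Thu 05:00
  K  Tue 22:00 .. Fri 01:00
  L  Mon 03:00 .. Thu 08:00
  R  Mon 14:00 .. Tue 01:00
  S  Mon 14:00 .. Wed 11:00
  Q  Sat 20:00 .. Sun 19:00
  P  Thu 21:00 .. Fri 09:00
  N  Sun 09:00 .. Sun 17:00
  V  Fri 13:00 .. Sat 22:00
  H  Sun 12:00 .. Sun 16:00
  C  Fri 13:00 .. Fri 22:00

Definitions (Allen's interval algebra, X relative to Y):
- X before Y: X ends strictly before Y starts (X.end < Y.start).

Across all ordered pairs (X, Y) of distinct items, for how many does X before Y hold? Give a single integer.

57

Checking all 156 ordered pairs for relation 'before'; matching pairs in alphabetical order:
(B, H): B before H ✓
(B, N): B before N ✓
(B, Q): B before Q ✓
(C, H): C before H ✓
(C, N): C before N ✓
(C, Q): C before Q ✓
(F, B): F before B ✓
(F, C): F before C ✓
(F, G): F before G ✓
(F, H): F before H ✓
(F, K): F before K ✓
(F, N): F before N ✓
(F, P): F before P ✓
(F, Q): F before Q ✓
(F, R): F before R ✓
(F, S): F before S ✓
(F, V): F before V ✓
(G, C): G before C ✓
(G, H): G before H ✓
(G, N): G before N ✓
(G, P): G before P ✓
(G, Q): G before Q ✓
(G, V): G before V ✓
(K, C): K before C ✓
... plus 33 further pairs not listed.
Count: 57.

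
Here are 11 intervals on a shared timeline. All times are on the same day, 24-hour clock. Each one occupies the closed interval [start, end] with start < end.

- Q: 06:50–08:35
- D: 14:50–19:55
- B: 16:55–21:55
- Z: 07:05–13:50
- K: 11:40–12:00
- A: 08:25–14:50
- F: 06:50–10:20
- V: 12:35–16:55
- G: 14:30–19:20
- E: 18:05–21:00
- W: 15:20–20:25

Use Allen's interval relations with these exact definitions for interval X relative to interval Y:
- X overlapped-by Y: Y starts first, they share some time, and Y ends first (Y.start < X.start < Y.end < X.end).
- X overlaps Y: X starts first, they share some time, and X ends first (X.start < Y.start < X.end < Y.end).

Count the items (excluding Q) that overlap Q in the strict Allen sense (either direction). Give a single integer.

2

Target Q = [06:50, 08:35].
A [08:25, 14:50] → overlapped-by → counts.
B [16:55, 21:55] → after → no.
D [14:50, 19:55] → after → no.
E [18:05, 21:00] → after → no.
F [06:50, 10:20] → started-by → no.
G [14:30, 19:20] → after → no.
K [11:40, 12:00] → after → no.
V [12:35, 16:55] → after → no.
W [15:20, 20:25] → after → no.
Z [07:05, 13:50] → overlapped-by → counts.
Total: 2.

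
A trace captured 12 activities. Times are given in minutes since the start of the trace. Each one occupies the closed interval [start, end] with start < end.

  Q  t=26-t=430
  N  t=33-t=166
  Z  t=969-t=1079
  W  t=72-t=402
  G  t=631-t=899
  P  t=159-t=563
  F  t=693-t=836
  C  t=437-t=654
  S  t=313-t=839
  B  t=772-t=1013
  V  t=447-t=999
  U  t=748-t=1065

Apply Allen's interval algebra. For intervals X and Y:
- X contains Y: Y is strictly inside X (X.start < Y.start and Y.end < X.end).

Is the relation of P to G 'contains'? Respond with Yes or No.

P = [t=159, t=563], G = [t=631, t=899].
Actual relation of P to G: before.
Asked whether 'contains' holds → No.

No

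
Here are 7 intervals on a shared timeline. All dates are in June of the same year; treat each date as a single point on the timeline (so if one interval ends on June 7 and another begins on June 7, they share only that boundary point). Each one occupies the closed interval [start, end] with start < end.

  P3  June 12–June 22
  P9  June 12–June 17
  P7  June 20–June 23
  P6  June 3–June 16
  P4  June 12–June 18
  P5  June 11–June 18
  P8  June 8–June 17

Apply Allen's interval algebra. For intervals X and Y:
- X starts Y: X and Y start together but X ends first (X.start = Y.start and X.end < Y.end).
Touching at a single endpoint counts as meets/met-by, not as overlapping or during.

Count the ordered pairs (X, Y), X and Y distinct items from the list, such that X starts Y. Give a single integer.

Checking all 42 ordered pairs for relation 'starts'; matching pairs in alphabetical order:
(P4, P3): P4 starts P3 ✓
(P9, P3): P9 starts P3 ✓
(P9, P4): P9 starts P4 ✓
Count: 3.

3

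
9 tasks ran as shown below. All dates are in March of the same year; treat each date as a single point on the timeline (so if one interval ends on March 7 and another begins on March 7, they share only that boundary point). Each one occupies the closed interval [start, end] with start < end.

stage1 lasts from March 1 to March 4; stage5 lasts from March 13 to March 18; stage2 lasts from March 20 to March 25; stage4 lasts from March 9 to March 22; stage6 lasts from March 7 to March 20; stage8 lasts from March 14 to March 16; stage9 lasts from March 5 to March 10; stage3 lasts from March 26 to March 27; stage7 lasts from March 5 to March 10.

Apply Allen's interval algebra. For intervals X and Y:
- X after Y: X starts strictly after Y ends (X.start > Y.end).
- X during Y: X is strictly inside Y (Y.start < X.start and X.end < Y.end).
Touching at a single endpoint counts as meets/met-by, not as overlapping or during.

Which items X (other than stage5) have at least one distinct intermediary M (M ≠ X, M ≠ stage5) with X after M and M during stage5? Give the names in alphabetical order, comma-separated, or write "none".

stage2, stage3

Target stage5 = [March 13, March 18].
Intermediaries M with M during stage5: stage8.
Via stage8 — items with X after stage8: stage2, stage3.
Union: stage2, stage3.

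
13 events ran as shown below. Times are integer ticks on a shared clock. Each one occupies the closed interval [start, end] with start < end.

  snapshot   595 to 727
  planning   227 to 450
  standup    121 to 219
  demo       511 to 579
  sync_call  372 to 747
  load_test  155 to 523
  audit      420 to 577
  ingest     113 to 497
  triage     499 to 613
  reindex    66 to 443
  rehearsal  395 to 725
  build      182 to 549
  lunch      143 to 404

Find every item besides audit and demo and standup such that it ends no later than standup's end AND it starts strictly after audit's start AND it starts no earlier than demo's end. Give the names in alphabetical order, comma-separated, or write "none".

Conditions: its end is no later than standup's end (X.end <= 219) AND its start is strictly after audit's start (X.start > 420) AND its start is no earlier than demo's end (X.start >= 579).
build: end 549 <= 219? ✗; start 182 > 420? ✗; start 182 >= 579? ✗ → no.
ingest: end 497 <= 219? ✗; start 113 > 420? ✗; start 113 >= 579? ✗ → no.
load_test: end 523 <= 219? ✗; start 155 > 420? ✗; start 155 >= 579? ✗ → no.
lunch: end 404 <= 219? ✗; start 143 > 420? ✗; start 143 >= 579? ✗ → no.
planning: end 450 <= 219? ✗; start 227 > 420? ✗; start 227 >= 579? ✗ → no.
rehearsal: end 725 <= 219? ✗; start 395 > 420? ✗; start 395 >= 579? ✗ → no.
reindex: end 443 <= 219? ✗; start 66 > 420? ✗; start 66 >= 579? ✗ → no.
snapshot: end 727 <= 219? ✗; start 595 > 420? ✓; start 595 >= 579? ✓ → no.
sync_call: end 747 <= 219? ✗; start 372 > 420? ✗; start 372 >= 579? ✗ → no.
triage: end 613 <= 219? ✗; start 499 > 420? ✓; start 499 >= 579? ✗ → no.
Result: none.

none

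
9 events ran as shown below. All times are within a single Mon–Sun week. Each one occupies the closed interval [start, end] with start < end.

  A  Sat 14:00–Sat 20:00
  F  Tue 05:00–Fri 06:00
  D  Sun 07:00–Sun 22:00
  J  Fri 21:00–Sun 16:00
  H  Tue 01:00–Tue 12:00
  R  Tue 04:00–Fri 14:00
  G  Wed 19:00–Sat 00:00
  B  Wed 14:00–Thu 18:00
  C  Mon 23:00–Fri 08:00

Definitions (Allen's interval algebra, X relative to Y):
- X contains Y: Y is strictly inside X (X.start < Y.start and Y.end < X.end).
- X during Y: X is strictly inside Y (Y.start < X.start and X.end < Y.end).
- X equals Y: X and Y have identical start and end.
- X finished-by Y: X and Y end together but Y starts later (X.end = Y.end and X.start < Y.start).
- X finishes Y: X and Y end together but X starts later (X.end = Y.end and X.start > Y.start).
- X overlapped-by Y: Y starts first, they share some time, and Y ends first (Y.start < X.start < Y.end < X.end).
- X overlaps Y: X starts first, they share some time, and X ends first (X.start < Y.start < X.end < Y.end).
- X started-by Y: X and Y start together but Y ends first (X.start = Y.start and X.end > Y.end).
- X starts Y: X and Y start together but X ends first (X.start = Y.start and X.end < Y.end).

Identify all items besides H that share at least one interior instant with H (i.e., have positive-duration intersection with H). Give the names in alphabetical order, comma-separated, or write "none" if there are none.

Target H = [Tue 01:00, Tue 12:00].
A [Sat 14:00, Sat 20:00] → after → no.
B [Wed 14:00, Thu 18:00] → after → no.
C [Mon 23:00, Fri 08:00] → contains → yes.
D [Sun 07:00, Sun 22:00] → after → no.
F [Tue 05:00, Fri 06:00] → overlapped-by → yes.
G [Wed 19:00, Sat 00:00] → after → no.
J [Fri 21:00, Sun 16:00] → after → no.
R [Tue 04:00, Fri 14:00] → overlapped-by → yes.
Result: C, F, R.

C, F, R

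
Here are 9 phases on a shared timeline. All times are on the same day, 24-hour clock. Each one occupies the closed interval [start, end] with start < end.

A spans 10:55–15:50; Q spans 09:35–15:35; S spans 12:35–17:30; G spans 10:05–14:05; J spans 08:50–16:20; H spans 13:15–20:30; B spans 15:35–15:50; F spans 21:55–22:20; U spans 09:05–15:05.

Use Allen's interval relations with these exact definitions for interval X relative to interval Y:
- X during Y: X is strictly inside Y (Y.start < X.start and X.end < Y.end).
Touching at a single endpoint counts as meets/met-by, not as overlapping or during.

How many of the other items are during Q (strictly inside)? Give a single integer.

Target Q = [09:35, 15:35].
A [10:55, 15:50] → overlapped-by → no.
B [15:35, 15:50] → met-by → no.
F [21:55, 22:20] → after → no.
G [10:05, 14:05] → during → counts.
H [13:15, 20:30] → overlapped-by → no.
J [08:50, 16:20] → contains → no.
S [12:35, 17:30] → overlapped-by → no.
U [09:05, 15:05] → overlaps → no.
Total: 1.

1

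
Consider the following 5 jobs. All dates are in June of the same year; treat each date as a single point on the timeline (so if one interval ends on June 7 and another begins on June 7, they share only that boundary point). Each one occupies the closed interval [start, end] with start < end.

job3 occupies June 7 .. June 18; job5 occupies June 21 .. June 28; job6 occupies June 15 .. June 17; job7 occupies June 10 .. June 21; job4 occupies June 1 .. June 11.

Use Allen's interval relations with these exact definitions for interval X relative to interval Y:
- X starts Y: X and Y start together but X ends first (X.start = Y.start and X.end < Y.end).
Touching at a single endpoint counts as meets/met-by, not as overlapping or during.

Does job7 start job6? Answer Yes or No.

No

job7 = [June 10, June 21], job6 = [June 15, June 17].
Actual relation of job7 to job6: contains.
Asked whether 'starts' holds → No.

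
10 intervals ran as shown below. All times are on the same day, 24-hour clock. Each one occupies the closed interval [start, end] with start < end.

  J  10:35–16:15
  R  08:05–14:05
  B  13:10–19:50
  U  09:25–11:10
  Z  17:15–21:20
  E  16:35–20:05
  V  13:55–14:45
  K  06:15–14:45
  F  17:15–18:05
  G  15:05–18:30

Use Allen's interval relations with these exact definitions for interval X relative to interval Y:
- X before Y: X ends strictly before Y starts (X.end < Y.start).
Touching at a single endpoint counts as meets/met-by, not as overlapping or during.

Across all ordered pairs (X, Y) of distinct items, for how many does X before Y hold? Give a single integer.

Checking all 90 ordered pairs for relation 'before'; matching pairs in alphabetical order:
(J, E): J before E ✓
(J, F): J before F ✓
(J, Z): J before Z ✓
(K, E): K before E ✓
(K, F): K before F ✓
(K, G): K before G ✓
(K, Z): K before Z ✓
(R, E): R before E ✓
(R, F): R before F ✓
(R, G): R before G ✓
(R, Z): R before Z ✓
(U, B): U before B ✓
(U, E): U before E ✓
(U, F): U before F ✓
(U, G): U before G ✓
(U, V): U before V ✓
(U, Z): U before Z ✓
(V, E): V before E ✓
(V, F): V before F ✓
(V, G): V before G ✓
(V, Z): V before Z ✓
Count: 21.

21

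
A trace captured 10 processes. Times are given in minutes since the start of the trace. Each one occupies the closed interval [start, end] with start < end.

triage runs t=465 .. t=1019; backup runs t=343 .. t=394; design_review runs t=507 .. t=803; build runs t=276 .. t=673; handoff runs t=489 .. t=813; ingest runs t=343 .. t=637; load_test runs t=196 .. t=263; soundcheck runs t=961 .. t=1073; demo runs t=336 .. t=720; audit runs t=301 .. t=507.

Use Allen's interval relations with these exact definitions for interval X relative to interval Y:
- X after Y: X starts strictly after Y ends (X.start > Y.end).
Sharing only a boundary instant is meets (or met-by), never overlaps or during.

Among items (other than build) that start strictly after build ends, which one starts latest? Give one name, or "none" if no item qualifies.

soundcheck

Target build = [t=276, t=673].
audit [t=301, t=507] → during → excluded.
backup [t=343, t=394] → during → excluded.
demo [t=336, t=720] → overlapped-by → excluded.
design_review [t=507, t=803] → overlapped-by → excluded.
handoff [t=489, t=813] → overlapped-by → excluded.
ingest [t=343, t=637] → during → excluded.
load_test [t=196, t=263] → before → excluded.
soundcheck [t=961, t=1073] → after → candidate.
triage [t=465, t=1019] → overlapped-by → excluded.
Among candidates, latest start is t=961 → soundcheck.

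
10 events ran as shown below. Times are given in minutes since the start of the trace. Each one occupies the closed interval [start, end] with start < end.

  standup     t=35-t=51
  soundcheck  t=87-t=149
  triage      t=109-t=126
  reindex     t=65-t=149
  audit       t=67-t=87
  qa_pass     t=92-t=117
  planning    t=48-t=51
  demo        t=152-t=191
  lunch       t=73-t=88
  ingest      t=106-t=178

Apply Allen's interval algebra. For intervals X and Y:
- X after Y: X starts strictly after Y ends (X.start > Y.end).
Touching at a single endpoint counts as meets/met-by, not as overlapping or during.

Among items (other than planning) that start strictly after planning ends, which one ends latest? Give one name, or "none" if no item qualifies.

Target planning = [t=48, t=51].
audit [t=67, t=87] → after → candidate.
demo [t=152, t=191] → after → candidate.
ingest [t=106, t=178] → after → candidate.
lunch [t=73, t=88] → after → candidate.
qa_pass [t=92, t=117] → after → candidate.
reindex [t=65, t=149] → after → candidate.
soundcheck [t=87, t=149] → after → candidate.
standup [t=35, t=51] → finished-by → excluded.
triage [t=109, t=126] → after → candidate.
Among candidates, latest end is t=191 → demo.

demo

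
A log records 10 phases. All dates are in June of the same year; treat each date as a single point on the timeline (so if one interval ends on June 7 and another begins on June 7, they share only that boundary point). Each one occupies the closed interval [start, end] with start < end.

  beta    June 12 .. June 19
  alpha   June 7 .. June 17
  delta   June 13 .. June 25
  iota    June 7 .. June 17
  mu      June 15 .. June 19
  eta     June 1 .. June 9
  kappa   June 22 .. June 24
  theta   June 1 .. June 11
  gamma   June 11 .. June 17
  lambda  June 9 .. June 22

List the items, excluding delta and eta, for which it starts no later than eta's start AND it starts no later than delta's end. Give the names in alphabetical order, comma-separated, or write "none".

theta

Conditions: its start is no later than eta's start (X.start <= June 1) AND its start is no later than delta's end (X.start <= June 25).
alpha: start June 7 <= June 1? ✗; start June 7 <= June 25? ✓ → no.
beta: start June 12 <= June 1? ✗; start June 12 <= June 25? ✓ → no.
gamma: start June 11 <= June 1? ✗; start June 11 <= June 25? ✓ → no.
iota: start June 7 <= June 1? ✗; start June 7 <= June 25? ✓ → no.
kappa: start June 22 <= June 1? ✗; start June 22 <= June 25? ✓ → no.
lambda: start June 9 <= June 1? ✗; start June 9 <= June 25? ✓ → no.
mu: start June 15 <= June 1? ✗; start June 15 <= June 25? ✓ → no.
theta: start June 1 <= June 1? ✓; start June 1 <= June 25? ✓ → yes.
Result: theta.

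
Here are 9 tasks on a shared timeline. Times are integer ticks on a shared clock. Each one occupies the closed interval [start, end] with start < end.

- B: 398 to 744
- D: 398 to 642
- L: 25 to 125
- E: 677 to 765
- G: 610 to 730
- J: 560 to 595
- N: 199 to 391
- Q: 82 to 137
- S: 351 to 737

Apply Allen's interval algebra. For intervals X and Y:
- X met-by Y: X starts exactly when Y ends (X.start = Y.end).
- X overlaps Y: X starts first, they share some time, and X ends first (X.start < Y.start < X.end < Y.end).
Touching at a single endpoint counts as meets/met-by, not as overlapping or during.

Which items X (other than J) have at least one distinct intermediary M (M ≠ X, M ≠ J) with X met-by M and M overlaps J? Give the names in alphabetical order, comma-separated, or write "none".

none

Target J = [560, 595].
Intermediaries M with M overlaps J: none.
Union: none.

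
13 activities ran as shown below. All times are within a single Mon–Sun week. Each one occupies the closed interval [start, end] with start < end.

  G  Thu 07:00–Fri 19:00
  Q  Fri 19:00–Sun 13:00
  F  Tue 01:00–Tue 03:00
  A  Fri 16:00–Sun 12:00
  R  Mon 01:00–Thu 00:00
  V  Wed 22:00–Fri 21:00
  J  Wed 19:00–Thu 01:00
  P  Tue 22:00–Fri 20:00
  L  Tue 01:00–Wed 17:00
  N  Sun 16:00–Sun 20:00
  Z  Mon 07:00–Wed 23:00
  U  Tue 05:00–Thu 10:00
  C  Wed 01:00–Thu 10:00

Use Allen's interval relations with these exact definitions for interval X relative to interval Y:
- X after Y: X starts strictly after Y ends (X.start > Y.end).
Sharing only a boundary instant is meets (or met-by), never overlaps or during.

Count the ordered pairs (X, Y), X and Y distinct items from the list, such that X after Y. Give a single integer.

38

Checking all 156 ordered pairs for relation 'after'; matching pairs in alphabetical order:
(A, C): A after C ✓
(A, F): A after F ✓
(A, J): A after J ✓
(A, L): A after L ✓
(A, R): A after R ✓
(A, U): A after U ✓
(A, Z): A after Z ✓
(C, F): C after F ✓
(G, F): G after F ✓
(G, J): G after J ✓
(G, L): G after L ✓
(G, R): G after R ✓
(G, Z): G after Z ✓
(J, F): J after F ✓
(J, L): J after L ✓
(N, A): N after A ✓
(N, C): N after C ✓
(N, F): N after F ✓
(N, G): N after G ✓
(N, J): N after J ✓
(N, L): N after L ✓
(N, P): N after P ✓
(N, Q): N after Q ✓
(N, R): N after R ✓
... plus 14 further pairs not listed.
Count: 38.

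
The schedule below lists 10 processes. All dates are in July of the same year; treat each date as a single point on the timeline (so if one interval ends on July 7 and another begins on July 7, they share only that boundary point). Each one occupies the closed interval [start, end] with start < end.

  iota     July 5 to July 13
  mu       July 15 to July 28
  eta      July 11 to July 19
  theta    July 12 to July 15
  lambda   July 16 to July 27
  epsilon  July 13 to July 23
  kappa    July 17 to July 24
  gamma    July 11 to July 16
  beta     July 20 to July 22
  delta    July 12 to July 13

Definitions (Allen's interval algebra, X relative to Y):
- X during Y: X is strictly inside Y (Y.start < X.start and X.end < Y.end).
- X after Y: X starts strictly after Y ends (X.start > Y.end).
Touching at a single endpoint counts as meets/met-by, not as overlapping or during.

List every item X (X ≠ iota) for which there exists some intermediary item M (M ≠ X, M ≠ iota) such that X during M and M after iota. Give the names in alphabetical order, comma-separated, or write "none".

beta, kappa, lambda

Target iota = [July 5, July 13].
Intermediaries M with M after iota: beta, kappa, lambda, mu.
Via beta — items with X during beta: none.
Via kappa — items with X during kappa: beta.
Via lambda — items with X during lambda: beta, kappa.
Via mu — items with X during mu: beta, kappa, lambda.
Union: beta, kappa, lambda.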